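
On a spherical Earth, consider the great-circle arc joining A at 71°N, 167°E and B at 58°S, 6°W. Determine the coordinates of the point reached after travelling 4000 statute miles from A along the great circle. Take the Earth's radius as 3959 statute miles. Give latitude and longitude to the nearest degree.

Write both endpoints as unit vectors p₁, p₂ with components (cos φ cos λ, cos φ sin λ, sin φ).
The central angle between the endpoints is δ = arccos(p₁·p₂) ≈ 2.909 rad (166.7°). The total great-circle distance is δ·R ≈ 2.909 × 3959 ≈ 11517 mi, so the target fraction is f = 4000/11517 ≈ 0.347.
Interpolate at f ≈ 0.347 with slerp weights a = sin((1−f)δ)/sin δ ≈ 4.108, b = sin(fδ)/sin δ ≈ 3.676.
p = a·p₁ + b·p₂ ≈ (0.634, 0.097, 0.767); φ = arcsin(p_z) ≈ 50.11°, λ = atan2(p_y, p_x) ≈ 8.72°.

≈ 50°N, 9°E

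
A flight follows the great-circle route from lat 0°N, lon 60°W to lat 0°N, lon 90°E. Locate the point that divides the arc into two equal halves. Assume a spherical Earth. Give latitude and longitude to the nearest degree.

Write both endpoints as unit vectors p₁, p₂ with components (cos φ cos λ, cos φ sin λ, sin φ).
The central angle between the endpoints is δ = arccos(p₁·p₂) ≈ 2.618 rad (150.0°).
Interpolate at f = 1/2 with slerp weights a = sin((1−f)δ)/sin δ ≈ 1.932, b = sin(fδ)/sin δ ≈ 1.932.
p = a·p₁ + b·p₂ ≈ (0.966, 0.259, 0.000); φ = arcsin(p_z) ≈ 0.00°, λ = atan2(p_y, p_x) ≈ 15.00°.

≈ lat 0°N, lon 15°E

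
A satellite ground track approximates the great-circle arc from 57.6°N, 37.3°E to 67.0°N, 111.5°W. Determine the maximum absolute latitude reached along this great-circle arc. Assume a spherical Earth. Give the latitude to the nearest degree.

≈ 82°N

The great circle lies in the plane with unit normal n̂ = (p₁ × p₂)/|p₁ × p₂|.
Here n̂_z ≈ -0.135; the vertex latitude is φ_max = arccos|n̂_z| ≈ 82.2°.
Check via Clairaut: cos φ_max = |cos φ₁| · sin C = cos(57.6°)·sin(14.6°) ≈ 0.135, again giving ≈ 82.2°.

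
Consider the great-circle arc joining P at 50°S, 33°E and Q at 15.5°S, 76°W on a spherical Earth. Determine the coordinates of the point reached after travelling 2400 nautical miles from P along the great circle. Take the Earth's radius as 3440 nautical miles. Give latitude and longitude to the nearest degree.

≈ 49°S, 31°W

Write both endpoints as unit vectors p₁, p₂ with components (cos φ cos λ, cos φ sin λ, sin φ).
The central angle between the endpoints is δ = arccos(p₁·p₂) ≈ 1.568 rad (89.8°). The total great-circle distance is δ·R ≈ 1.568 × 3440 ≈ 5393 nmi, so the target fraction is f = 2400/5393 ≈ 0.445.
Interpolate at f ≈ 0.445 with slerp weights a = sin((1−f)δ)/sin δ ≈ 0.764, b = sin(fδ)/sin δ ≈ 0.642.
p = a·p₁ + b·p₂ ≈ (0.562, -0.333, -0.757); φ = arcsin(p_z) ≈ -49.22°, λ = atan2(p_y, p_x) ≈ -30.66°.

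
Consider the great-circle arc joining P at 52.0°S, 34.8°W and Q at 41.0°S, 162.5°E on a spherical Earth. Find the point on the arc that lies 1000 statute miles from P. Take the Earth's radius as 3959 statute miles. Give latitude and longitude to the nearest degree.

From cos δ = sin φ₁ sin φ₂ + cos φ₁ cos φ₂ cos Δλ, the central angle is δ ≈ 1.497 rad (85.8°). The total great-circle distance is δ·R ≈ 1.497 × 3959 ≈ 5928 mi, so the target fraction is f = 1000/5928 ≈ 0.169.
Interpolate at f ≈ 0.169 with slerp weights a = sin((1−f)δ)/sin δ ≈ 0.950, b = sin(fδ)/sin δ ≈ 0.251.
p = a·p₁ + b·p₂ ≈ (0.300, -0.277, -0.913); φ = arcsin(p_z) ≈ -65.91°, λ = atan2(p_y, p_x) ≈ -42.72°.

≈ 66°S, 43°W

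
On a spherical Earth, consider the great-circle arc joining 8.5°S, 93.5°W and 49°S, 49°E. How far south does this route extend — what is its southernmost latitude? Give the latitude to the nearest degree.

≈ 64°S

The great circle lies in the plane with unit normal n̂ = (p₁ × p₂)/|p₁ × p₂|.
Here n̂_z ≈ +0.432; the vertex latitude is φ_max = arccos|n̂_z| ≈ 64.4°.
Check via Clairaut: cos φ_max = |cos φ₁| · sin C = cos(8.5°)·sin(154.1°) ≈ 0.432, again giving ≈ 64.4°.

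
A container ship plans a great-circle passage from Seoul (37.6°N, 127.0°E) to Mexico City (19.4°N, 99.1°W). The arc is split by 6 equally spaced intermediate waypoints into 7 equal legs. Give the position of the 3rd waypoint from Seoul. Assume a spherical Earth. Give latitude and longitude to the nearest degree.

Write both endpoints as unit vectors p₁, p₂ with components (cos φ cos λ, cos φ sin λ, sin φ).
The central angle between the endpoints is δ = arccos(p₁·p₂) ≈ 1.892 rad (108.4°).
Interpolate at f = 3/7 with slerp weights a = sin((1−f)δ)/sin δ ≈ 0.930, b = sin(fδ)/sin δ ≈ 0.764.
p = a·p₁ + b·p₂ ≈ (-0.557, -0.123, 0.821); φ = arcsin(p_z) ≈ 55.20°, λ = atan2(p_y, p_x) ≈ -167.56°.

≈ 55°N, 168°W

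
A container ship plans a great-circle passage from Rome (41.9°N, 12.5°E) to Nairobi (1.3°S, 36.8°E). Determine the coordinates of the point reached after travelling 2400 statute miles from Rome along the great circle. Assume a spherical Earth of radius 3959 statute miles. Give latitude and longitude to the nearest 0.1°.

Write both endpoints as unit vectors p₁, p₂ with components (cos φ cos λ, cos φ sin λ, sin φ).
The central angle between the endpoints is δ = arccos(p₁·p₂) ≈ 0.846 rad (48.5°). The total great-circle distance is δ·R ≈ 0.846 × 3959 ≈ 3349 mi, so the target fraction is f = 2400/3349 ≈ 0.717.
Interpolate at f ≈ 0.717 with slerp weights a = sin((1−f)δ)/sin δ ≈ 0.317, b = sin(fδ)/sin δ ≈ 0.761.
p = a·p₁ + b·p₂ ≈ (0.840, 0.507, 0.195); φ = arcsin(p_z) ≈ 11.22°, λ = atan2(p_y, p_x) ≈ 31.12°.

≈ (11.2°N, 31.1°E)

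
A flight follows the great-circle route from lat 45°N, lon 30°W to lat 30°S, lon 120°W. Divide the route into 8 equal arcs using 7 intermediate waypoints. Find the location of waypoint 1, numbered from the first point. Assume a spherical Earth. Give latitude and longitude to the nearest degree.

Convert each endpoint to a unit vector on the sphere (x = cos φ cos λ, y = cos φ sin λ, z = sin φ).
The central angle between the endpoints is δ = arccos(p₁·p₂) ≈ 1.932 rad (110.7°).
Interpolate at f = 1/8 with slerp weights a = sin((1−f)δ)/sin δ ≈ 1.061, b = sin(fδ)/sin δ ≈ 0.256.
p = a·p₁ + b·p₂ ≈ (0.539, -0.567, 0.623); φ = arcsin(p_z) ≈ 38.51°, λ = atan2(p_y, p_x) ≈ -46.44°.

≈ lat 39°N, lon 46°W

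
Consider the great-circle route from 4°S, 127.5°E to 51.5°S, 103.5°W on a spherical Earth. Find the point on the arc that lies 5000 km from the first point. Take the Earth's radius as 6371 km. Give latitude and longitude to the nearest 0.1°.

≈ 40.9°S, 156.2°E

From cos δ = sin φ₁ sin φ₂ + cos φ₁ cos φ₂ cos Δλ, the central angle is δ ≈ 1.914 rad (109.6°). The total great-circle distance is δ·R ≈ 1.914 × 6371 ≈ 12192 km, so the target fraction is f = 5000/12192 ≈ 0.410.
Interpolate at f ≈ 0.410 with slerp weights a = sin((1−f)δ)/sin δ ≈ 0.960, b = sin(fδ)/sin δ ≈ 0.750.
p = a·p₁ + b·p₂ ≈ (-0.692, 0.305, -0.654); φ = arcsin(p_z) ≈ -40.86°, λ = atan2(p_y, p_x) ≈ 156.18°.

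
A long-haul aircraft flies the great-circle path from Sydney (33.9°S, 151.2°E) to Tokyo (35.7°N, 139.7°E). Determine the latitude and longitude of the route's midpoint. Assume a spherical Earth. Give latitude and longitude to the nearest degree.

From cos δ = sin φ₁ sin φ₂ + cos φ₁ cos φ₂ cos Δλ, the central angle is δ ≈ 1.229 rad (70.4°).
Interpolate at f = 1/2 with slerp weights a = sin((1−f)δ)/sin δ ≈ 0.612, b = sin(fδ)/sin δ ≈ 0.612.
p = a·p₁ + b·p₂ ≈ (-0.824, 0.566, 0.016); φ = arcsin(p_z) ≈ 0.90°, λ = atan2(p_y, p_x) ≈ 145.51°.

≈ 1°N, 146°E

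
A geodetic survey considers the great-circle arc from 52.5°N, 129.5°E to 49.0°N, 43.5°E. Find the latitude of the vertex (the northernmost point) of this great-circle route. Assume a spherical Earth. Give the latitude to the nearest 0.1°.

≈ 59.3°N

The great circle lies in the plane with unit normal n̂ = (p₁ × p₂)/|p₁ × p₂|.
Here n̂_z ≈ -0.511; the vertex latitude is φ_max = arccos|n̂_z| ≈ 59.3°.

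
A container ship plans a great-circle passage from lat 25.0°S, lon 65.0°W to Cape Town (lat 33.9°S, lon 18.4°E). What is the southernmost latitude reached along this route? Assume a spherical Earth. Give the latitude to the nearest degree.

The great circle lies in the plane with unit normal n̂ = (p₁ × p₂)/|p₁ × p₂|.
Here n̂_z ≈ +0.789; the vertex latitude is φ_max = arccos|n̂_z| ≈ 37.9°.
Check via Clairaut: cos φ_max = |cos φ₁| · sin C = cos(25.0°)·sin(119.4°) ≈ 0.789, again giving ≈ 37.9°.

≈ 38°S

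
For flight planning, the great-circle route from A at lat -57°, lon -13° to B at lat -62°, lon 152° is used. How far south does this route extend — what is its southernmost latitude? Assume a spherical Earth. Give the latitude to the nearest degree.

≈ -86°

The great circle lies in the plane with unit normal n̂ = (p₁ × p₂)/|p₁ × p₂|.
Here n̂_z ≈ +0.076; the vertex latitude is φ_max = arccos|n̂_z| ≈ 85.6°.
Check via Clairaut: cos φ_max = |cos φ₁| · sin C = cos(57.0°)·sin(172.0°) ≈ 0.076, again giving ≈ 85.6°.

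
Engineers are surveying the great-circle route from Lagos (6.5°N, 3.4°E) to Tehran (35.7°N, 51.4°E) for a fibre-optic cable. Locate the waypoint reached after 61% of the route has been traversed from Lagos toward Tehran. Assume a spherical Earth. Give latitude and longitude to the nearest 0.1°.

≈ 26.1°N, 30.1°E

Write both endpoints as unit vectors p₁, p₂ with components (cos φ cos λ, cos φ sin λ, sin φ).
The central angle between the endpoints is δ = arccos(p₁·p₂) ≈ 0.920 rad (52.7°).
Interpolate at f = 0.61 with slerp weights a = sin((1−f)δ)/sin δ ≈ 0.441, b = sin(fδ)/sin δ ≈ 0.669.
p = a·p₁ + b·p₂ ≈ (0.777, 0.451, 0.440); φ = arcsin(p_z) ≈ 26.12°, λ = atan2(p_y, p_x) ≈ 30.12°.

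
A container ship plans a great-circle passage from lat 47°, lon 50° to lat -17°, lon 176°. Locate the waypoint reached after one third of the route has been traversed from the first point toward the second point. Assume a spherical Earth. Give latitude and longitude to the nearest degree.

Convert each endpoint to a unit vector on the sphere (x = cos φ cos λ, y = cos φ sin λ, z = sin φ).
The central angle between the endpoints is δ = arccos(p₁·p₂) ≈ 2.211 rad (126.7°).
Interpolate at f = 1/3 with slerp weights a = sin((1−f)δ)/sin δ ≈ 1.241, b = sin(fδ)/sin δ ≈ 0.838.
p = a·p₁ + b·p₂ ≈ (-0.255, 0.704, 0.663); φ = arcsin(p_z) ≈ 41.50°, λ = atan2(p_y, p_x) ≈ 109.93°.

≈ lat 41°, lon 110°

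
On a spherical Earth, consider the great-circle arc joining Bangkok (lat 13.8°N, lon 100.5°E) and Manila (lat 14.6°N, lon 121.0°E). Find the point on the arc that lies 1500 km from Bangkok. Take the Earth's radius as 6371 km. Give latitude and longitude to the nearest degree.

Convert each endpoint to a unit vector on the sphere (x = cos φ cos λ, y = cos φ sin λ, z = sin φ).
The central angle between the endpoints is δ = arccos(p₁·p₂) ≈ 0.347 rad (19.9°). The total great-circle distance is δ·R ≈ 0.347 × 6371 ≈ 2211 km, so the target fraction is f = 1500/2211 ≈ 0.678.
Interpolate at f ≈ 0.678 with slerp weights a = sin((1−f)δ)/sin δ ≈ 0.327, b = sin(fδ)/sin δ ≈ 0.686.
p = a·p₁ + b·p₂ ≈ (-0.400, 0.882, 0.251); φ = arcsin(p_z) ≈ 14.54°, λ = atan2(p_y, p_x) ≈ 114.39°.

≈ lat 15°N, lon 114°E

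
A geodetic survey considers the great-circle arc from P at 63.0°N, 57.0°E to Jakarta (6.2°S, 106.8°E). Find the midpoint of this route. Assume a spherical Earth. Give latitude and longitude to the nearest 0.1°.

The haversine formula gives a central angle δ ≈ 1.374 rad (78.8°) between the endpoints.
Interpolate at f = 1/2 with slerp weights a = sin((1−f)δ)/sin δ ≈ 0.647, b = sin(fδ)/sin δ ≈ 0.647.
p = a·p₁ + b·p₂ ≈ (-0.026, 0.862, 0.506); φ = arcsin(p_z) ≈ 30.43°, λ = atan2(p_y, p_x) ≈ 91.72°.

≈ 30.4°N, 91.7°E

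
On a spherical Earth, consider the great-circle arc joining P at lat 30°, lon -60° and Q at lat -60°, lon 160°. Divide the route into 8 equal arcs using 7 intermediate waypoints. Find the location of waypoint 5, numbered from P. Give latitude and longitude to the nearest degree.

≈ lat -47°, lon -107°

From cos δ = sin φ₁ sin φ₂ + cos φ₁ cos φ₂ cos Δλ, the central angle is δ ≈ 2.441 rad (139.9°).
Interpolate at f = 5/8 with slerp weights a = sin((1−f)δ)/sin δ ≈ 1.230, b = sin(fδ)/sin δ ≈ 1.550.
p = a·p₁ + b·p₂ ≈ (-0.196, -0.658, -0.727); φ = arcsin(p_z) ≈ -46.67°, λ = atan2(p_y, p_x) ≈ -106.56°.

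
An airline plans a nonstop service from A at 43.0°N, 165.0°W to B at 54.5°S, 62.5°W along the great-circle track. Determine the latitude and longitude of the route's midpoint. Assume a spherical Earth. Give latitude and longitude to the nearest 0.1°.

Write both endpoints as unit vectors p₁, p₂ with components (cos φ cos λ, cos φ sin λ, sin φ).
The central angle between the endpoints is δ = arccos(p₁·p₂) ≈ 2.275 rad (130.3°).
Interpolate at f = 1/2 with slerp weights a = sin((1−f)δ)/sin δ ≈ 1.190, b = sin(fδ)/sin δ ≈ 1.190.
p = a·p₁ + b·p₂ ≈ (-0.522, -0.838, -0.157); φ = arcsin(p_z) ≈ -9.05°, λ = atan2(p_y, p_x) ≈ -121.89°.

≈ 9.0°S, 121.9°W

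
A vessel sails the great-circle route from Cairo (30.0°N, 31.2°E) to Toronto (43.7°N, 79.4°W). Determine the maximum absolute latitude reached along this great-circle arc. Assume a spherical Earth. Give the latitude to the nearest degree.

The great circle lies in the plane with unit normal n̂ = (p₁ × p₂)/|p₁ × p₂|.
Here n̂_z ≈ -0.591; the vertex latitude is φ_max = arccos|n̂_z| ≈ 53.8°.

≈ 54°N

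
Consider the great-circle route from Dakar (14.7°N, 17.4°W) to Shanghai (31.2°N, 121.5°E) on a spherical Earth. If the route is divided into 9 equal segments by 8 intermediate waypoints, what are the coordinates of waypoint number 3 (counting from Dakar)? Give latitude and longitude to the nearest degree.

≈ 42°N, 16°E

Write both endpoints as unit vectors p₁, p₂ with components (cos φ cos λ, cos φ sin λ, sin φ).
The central angle between the endpoints is δ = arccos(p₁·p₂) ≈ 2.085 rad (119.5°).
Interpolate at f = 3/9 with slerp weights a = sin((1−f)δ)/sin δ ≈ 1.130, b = sin(fδ)/sin δ ≈ 0.736.
p = a·p₁ + b·p₂ ≈ (0.714, 0.210, 0.668); φ = arcsin(p_z) ≈ 41.90°, λ = atan2(p_y, p_x) ≈ 16.36°.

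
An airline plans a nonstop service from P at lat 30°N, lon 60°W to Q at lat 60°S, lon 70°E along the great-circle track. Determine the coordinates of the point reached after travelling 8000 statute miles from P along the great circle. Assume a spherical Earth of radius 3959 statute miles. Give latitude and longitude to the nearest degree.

Convert each endpoint to a unit vector on the sphere (x = cos φ cos λ, y = cos φ sin λ, z = sin φ).
The central angle between the endpoints is δ = arccos(p₁·p₂) ≈ 2.362 rad (135.3°). The total great-circle distance is δ·R ≈ 2.362 × 3959 ≈ 9352 mi, so the target fraction is f = 8000/9352 ≈ 0.855.
Interpolate at f ≈ 0.855 with slerp weights a = sin((1−f)δ)/sin δ ≈ 0.476, b = sin(fδ)/sin δ ≈ 1.281.
p = a·p₁ + b·p₂ ≈ (0.425, 0.245, -0.871); φ = arcsin(p_z) ≈ -60.61°, λ = atan2(p_y, p_x) ≈ 29.90°.

≈ lat 61°S, lon 30°E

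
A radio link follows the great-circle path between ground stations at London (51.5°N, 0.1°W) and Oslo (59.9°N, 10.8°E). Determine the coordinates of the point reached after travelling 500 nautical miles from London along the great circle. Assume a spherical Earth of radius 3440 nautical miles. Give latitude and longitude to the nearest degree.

The haversine formula gives a central angle δ ≈ 0.181 rad (10.4°) between the endpoints. The total great-circle distance is δ·R ≈ 0.181 × 3440 ≈ 623 nmi, so the target fraction is f = 500/623 ≈ 0.802.
Interpolate at f ≈ 0.802 with slerp weights a = sin((1−f)δ)/sin δ ≈ 0.199, b = sin(fδ)/sin δ ≈ 0.804.
p = a·p₁ + b·p₂ ≈ (0.520, 0.075, 0.851); φ = arcsin(p_z) ≈ 58.32°, λ = atan2(p_y, p_x) ≈ 8.25°.

≈ (58°N, 8°E)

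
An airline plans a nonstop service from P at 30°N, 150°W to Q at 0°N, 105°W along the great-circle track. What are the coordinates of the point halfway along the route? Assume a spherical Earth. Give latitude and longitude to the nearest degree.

From cos δ = sin φ₁ sin φ₂ + cos φ₁ cos φ₂ cos Δλ, the central angle is δ ≈ 0.912 rad (52.2°).
Interpolate at f = 1/2 with slerp weights a = sin((1−f)δ)/sin δ ≈ 0.557, b = sin(fδ)/sin δ ≈ 0.557.
p = a·p₁ + b·p₂ ≈ (-0.562, -0.779, 0.278); φ = arcsin(p_z) ≈ 16.17°, λ = atan2(p_y, p_x) ≈ -125.80°.

≈ 16°N, 126°W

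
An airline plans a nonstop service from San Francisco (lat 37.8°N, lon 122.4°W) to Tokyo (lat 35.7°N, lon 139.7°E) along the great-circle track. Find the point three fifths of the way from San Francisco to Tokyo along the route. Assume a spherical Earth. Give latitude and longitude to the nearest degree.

≈ lat 48°N, lon 177°E

Convert each endpoint to a unit vector on the sphere (x = cos φ cos λ, y = cos φ sin λ, z = sin φ).
The central angle between the endpoints is δ = arccos(p₁·p₂) ≈ 1.298 rad (74.4°).
Interpolate at f = 3/5 with slerp weights a = sin((1−f)δ)/sin δ ≈ 0.515, b = sin(fδ)/sin δ ≈ 0.729.
p = a·p₁ + b·p₂ ≈ (-0.670, 0.039, 0.741); φ = arcsin(p_z) ≈ 47.85°, λ = atan2(p_y, p_x) ≈ 176.64°.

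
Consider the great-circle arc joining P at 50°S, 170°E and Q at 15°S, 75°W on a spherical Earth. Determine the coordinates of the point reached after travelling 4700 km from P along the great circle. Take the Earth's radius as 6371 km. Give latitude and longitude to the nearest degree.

Convert each endpoint to a unit vector on the sphere (x = cos φ cos λ, y = cos φ sin λ, z = sin φ).
The central angle between the endpoints is δ = arccos(p₁·p₂) ≈ 1.635 rad (93.7°). The total great-circle distance is δ·R ≈ 1.635 × 6371 ≈ 10416 km, so the target fraction is f = 4700/10416 ≈ 0.451.
Interpolate at f ≈ 0.451 with slerp weights a = sin((1−f)δ)/sin δ ≈ 0.783, b = sin(fδ)/sin δ ≈ 0.674.
p = a·p₁ + b·p₂ ≈ (-0.327, -0.541, -0.774); φ = arcsin(p_z) ≈ -50.75°, λ = atan2(p_y, p_x) ≈ -121.15°.

≈ 51°S, 121°W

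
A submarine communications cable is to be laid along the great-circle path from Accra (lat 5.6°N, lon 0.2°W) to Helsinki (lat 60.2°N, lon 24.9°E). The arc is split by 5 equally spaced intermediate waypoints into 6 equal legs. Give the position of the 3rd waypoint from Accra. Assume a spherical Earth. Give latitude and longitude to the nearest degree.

≈ lat 33°N, lon 8°E

Write both endpoints as unit vectors p₁, p₂ with components (cos φ cos λ, cos φ sin λ, sin φ).
The central angle between the endpoints is δ = arccos(p₁·p₂) ≈ 1.009 rad (57.8°).
Interpolate at f = 3/6 with slerp weights a = sin((1−f)δ)/sin δ ≈ 0.571, b = sin(fδ)/sin δ ≈ 0.571.
p = a·p₁ + b·p₂ ≈ (0.826, 0.118, 0.551); φ = arcsin(p_z) ≈ 33.46°, λ = atan2(p_y, p_x) ≈ 8.10°.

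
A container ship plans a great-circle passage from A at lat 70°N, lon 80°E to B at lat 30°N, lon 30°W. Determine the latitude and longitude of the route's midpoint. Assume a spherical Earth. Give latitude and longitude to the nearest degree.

Convert each endpoint to a unit vector on the sphere (x = cos φ cos λ, y = cos φ sin λ, z = sin φ).
The central angle between the endpoints is δ = arccos(p₁·p₂) ≈ 1.193 rad (68.4°).
Interpolate at f = 1/2 with slerp weights a = sin((1−f)δ)/sin δ ≈ 0.604, b = sin(fδ)/sin δ ≈ 0.604.
p = a·p₁ + b·p₂ ≈ (0.489, -0.058, 0.870); φ = arcsin(p_z) ≈ 60.48°, λ = atan2(p_y, p_x) ≈ -6.78°.

≈ lat 60°N, lon 7°W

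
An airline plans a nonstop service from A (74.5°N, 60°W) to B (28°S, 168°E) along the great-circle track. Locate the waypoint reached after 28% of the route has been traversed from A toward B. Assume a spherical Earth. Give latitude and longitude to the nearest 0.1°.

≈ (60.4°N, 161.5°W)

Write both endpoints as unit vectors p₁, p₂ with components (cos φ cos λ, cos φ sin λ, sin φ).
The central angle between the endpoints is δ = arccos(p₁·p₂) ≈ 2.227 rad (127.6°).
Interpolate at f = 0.28 with slerp weights a = sin((1−f)δ)/sin δ ≈ 1.262, b = sin(fδ)/sin δ ≈ 0.737.
p = a·p₁ + b·p₂ ≈ (-0.468, -0.157, 0.870); φ = arcsin(p_z) ≈ 60.42°, λ = atan2(p_y, p_x) ≈ -161.49°.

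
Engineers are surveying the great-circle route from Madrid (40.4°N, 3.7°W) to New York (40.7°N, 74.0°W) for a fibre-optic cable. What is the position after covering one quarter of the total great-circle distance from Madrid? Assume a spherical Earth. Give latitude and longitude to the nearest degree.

≈ (45°N, 20°W)

From cos δ = sin φ₁ sin φ₂ + cos φ₁ cos φ₂ cos Δλ, the central angle is δ ≈ 0.906 rad (51.9°).
Interpolate at f = 1/4 with slerp weights a = sin((1−f)δ)/sin δ ≈ 0.798, b = sin(fδ)/sin δ ≈ 0.285.
p = a·p₁ + b·p₂ ≈ (0.666, -0.247, 0.703); φ = arcsin(p_z) ≈ 44.71°, λ = atan2(p_y, p_x) ≈ -20.35°.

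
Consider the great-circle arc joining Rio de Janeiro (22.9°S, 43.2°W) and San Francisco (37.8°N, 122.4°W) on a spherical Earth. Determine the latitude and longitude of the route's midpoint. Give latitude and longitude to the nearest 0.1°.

≈ 9.6°N, 79.2°W

The haversine formula gives a central angle δ ≈ 1.673 rad (95.9°) between the endpoints.
Interpolate at f = 1/2 with slerp weights a = sin((1−f)δ)/sin δ ≈ 0.746, b = sin(fδ)/sin δ ≈ 0.746.
p = a·p₁ + b·p₂ ≈ (0.185, -0.968, 0.167); φ = arcsin(p_z) ≈ 9.61°, λ = atan2(p_y, p_x) ≈ -79.18°.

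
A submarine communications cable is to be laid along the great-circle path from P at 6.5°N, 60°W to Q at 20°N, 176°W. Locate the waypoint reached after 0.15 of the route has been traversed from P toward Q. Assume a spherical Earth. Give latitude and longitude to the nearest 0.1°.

The haversine formula gives a central angle δ ≈ 1.950 rad (111.8°) between the endpoints.
Interpolate at f = 0.15 with slerp weights a = sin((1−f)δ)/sin δ ≈ 1.073, b = sin(fδ)/sin δ ≈ 0.311.
p = a·p₁ + b·p₂ ≈ (0.242, -0.943, 0.228); φ = arcsin(p_z) ≈ 13.16°, λ = atan2(p_y, p_x) ≈ -75.62°.

≈ 13.2°N, 75.6°W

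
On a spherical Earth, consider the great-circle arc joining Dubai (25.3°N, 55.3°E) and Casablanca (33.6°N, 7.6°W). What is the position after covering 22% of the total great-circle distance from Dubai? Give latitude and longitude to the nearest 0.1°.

Write both endpoints as unit vectors p₁, p₂ with components (cos φ cos λ, cos φ sin λ, sin φ).
The central angle between the endpoints is δ = arccos(p₁·p₂) ≈ 0.953 rad (54.6°).
Interpolate at f = 0.22 with slerp weights a = sin((1−f)δ)/sin δ ≈ 0.830, b = sin(fδ)/sin δ ≈ 0.255.
p = a·p₁ + b·p₂ ≈ (0.638, 0.589, 0.496); φ = arcsin(p_z) ≈ 29.74°, λ = atan2(p_y, p_x) ≈ 42.71°.

≈ 29.7°N, 42.7°E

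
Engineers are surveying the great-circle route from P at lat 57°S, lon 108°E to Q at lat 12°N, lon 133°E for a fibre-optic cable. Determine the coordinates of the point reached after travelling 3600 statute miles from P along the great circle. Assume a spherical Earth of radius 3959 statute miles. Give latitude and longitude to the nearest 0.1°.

From cos δ = sin φ₁ sin φ₂ + cos φ₁ cos φ₂ cos Δλ, the central angle is δ ≈ 1.257 rad (72.0°). The total great-circle distance is δ·R ≈ 1.257 × 3959 ≈ 4977 mi, so the target fraction is f = 3600/4977 ≈ 0.723.
Interpolate at f ≈ 0.723 with slerp weights a = sin((1−f)δ)/sin δ ≈ 0.358, b = sin(fδ)/sin δ ≈ 0.830.
p = a·p₁ + b·p₂ ≈ (-0.614, 0.779, -0.128); φ = arcsin(p_z) ≈ -7.36°, λ = atan2(p_y, p_x) ≈ 128.23°.

≈ lat 7.4°S, lon 128.2°E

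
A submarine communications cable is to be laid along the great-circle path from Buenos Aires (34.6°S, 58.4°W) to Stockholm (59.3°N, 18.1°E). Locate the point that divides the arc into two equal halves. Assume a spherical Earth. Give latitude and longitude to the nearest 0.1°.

Write both endpoints as unit vectors p₁, p₂ with components (cos φ cos λ, cos φ sin λ, sin φ).
The central angle between the endpoints is δ = arccos(p₁·p₂) ≈ 1.972 rad (113.0°).
Interpolate at f = 1/2 with slerp weights a = sin((1−f)δ)/sin δ ≈ 0.905, b = sin(fδ)/sin δ ≈ 0.905.
p = a·p₁ + b·p₂ ≈ (0.830, -0.491, 0.264); φ = arcsin(p_z) ≈ 15.33°, λ = atan2(p_y, p_x) ≈ -30.62°.

≈ (15.3°N, 30.6°W)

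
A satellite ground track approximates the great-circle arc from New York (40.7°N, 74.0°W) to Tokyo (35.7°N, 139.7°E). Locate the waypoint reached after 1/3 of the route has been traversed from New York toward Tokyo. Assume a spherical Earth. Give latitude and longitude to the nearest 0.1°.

Convert each endpoint to a unit vector on the sphere (x = cos φ cos λ, y = cos φ sin λ, z = sin φ).
The central angle between the endpoints is δ = arccos(p₁·p₂) ≈ 1.703 rad (97.6°).
Interpolate at f = 1/3 with slerp weights a = sin((1−f)δ)/sin δ ≈ 0.915, b = sin(fδ)/sin δ ≈ 0.542.
p = a·p₁ + b·p₂ ≈ (-0.145, -0.382, 0.913); φ = arcsin(p_z) ≈ 65.91°, λ = atan2(p_y, p_x) ≈ -110.77°.

≈ 65.9°N, 110.8°W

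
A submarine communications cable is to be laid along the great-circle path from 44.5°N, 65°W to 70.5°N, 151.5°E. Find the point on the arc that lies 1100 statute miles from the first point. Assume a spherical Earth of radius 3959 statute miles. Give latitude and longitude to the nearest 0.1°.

≈ 59.8°N, 72.1°W

The haversine formula gives a central angle δ ≈ 1.082 rad (62.0°) between the endpoints. The total great-circle distance is δ·R ≈ 1.082 × 3959 ≈ 4285 mi, so the target fraction is f = 1100/4285 ≈ 0.257.
Interpolate at f ≈ 0.257 with slerp weights a = sin((1−f)δ)/sin δ ≈ 0.816, b = sin(fδ)/sin δ ≈ 0.311.
p = a·p₁ + b·p₂ ≈ (0.155, -0.478, 0.865); φ = arcsin(p_z) ≈ 59.84°, λ = atan2(p_y, p_x) ≈ -72.05°.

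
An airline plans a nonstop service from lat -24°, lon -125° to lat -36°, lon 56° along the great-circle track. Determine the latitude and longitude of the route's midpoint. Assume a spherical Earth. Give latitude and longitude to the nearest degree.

The haversine formula gives a central angle δ ≈ 2.094 rad (120.0°) between the endpoints.
Interpolate at f = 1/2 with slerp weights a = sin((1−f)δ)/sin δ ≈ 1.000, b = sin(fδ)/sin δ ≈ 1.000.
p = a·p₁ + b·p₂ ≈ (-0.072, -0.078, -0.994); φ = arcsin(p_z) ≈ -83.94°, λ = atan2(p_y, p_x) ≈ -132.68°.

≈ lat -84°, lon -133°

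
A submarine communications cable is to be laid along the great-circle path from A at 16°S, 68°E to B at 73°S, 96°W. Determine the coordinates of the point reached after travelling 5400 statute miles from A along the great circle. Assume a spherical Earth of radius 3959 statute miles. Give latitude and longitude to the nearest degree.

Convert each endpoint to a unit vector on the sphere (x = cos φ cos λ, y = cos φ sin λ, z = sin φ).
The central angle between the endpoints is δ = arccos(p₁·p₂) ≈ 1.577 rad (90.4°). The total great-circle distance is δ·R ≈ 1.577 × 3959 ≈ 6245 mi, so the target fraction is f = 5400/6245 ≈ 0.865.
Interpolate at f ≈ 0.865 with slerp weights a = sin((1−f)δ)/sin δ ≈ 0.212, b = sin(fδ)/sin δ ≈ 0.979.
p = a·p₁ + b·p₂ ≈ (0.046, -0.096, -0.994); φ = arcsin(p_z) ≈ -83.89°, λ = atan2(p_y, p_x) ≈ -64.19°.

≈ 84°S, 64°W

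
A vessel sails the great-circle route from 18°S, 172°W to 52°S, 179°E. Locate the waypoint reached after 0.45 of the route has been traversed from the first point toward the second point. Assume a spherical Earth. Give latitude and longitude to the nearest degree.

Write both endpoints as unit vectors p₁, p₂ with components (cos φ cos λ, cos φ sin λ, sin φ).
The central angle between the endpoints is δ = arccos(p₁·p₂) ≈ 0.606 rad (34.7°).
Interpolate at f = 0.45 with slerp weights a = sin((1−f)δ)/sin δ ≈ 0.574, b = sin(fδ)/sin δ ≈ 0.473.
p = a·p₁ + b·p₂ ≈ (-0.832, -0.071, -0.550); φ = arcsin(p_z) ≈ -33.38°, λ = atan2(p_y, p_x) ≈ -175.13°.

≈ 33°S, 175°W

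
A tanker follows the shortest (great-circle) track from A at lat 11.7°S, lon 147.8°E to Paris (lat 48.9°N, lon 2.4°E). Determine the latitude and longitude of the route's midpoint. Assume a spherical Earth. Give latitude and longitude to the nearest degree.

≈ lat 44°N, lon 107°E

Convert each endpoint to a unit vector on the sphere (x = cos φ cos λ, y = cos φ sin λ, z = sin φ).
The central angle between the endpoints is δ = arccos(p₁·p₂) ≈ 2.322 rad (133.1°).
Interpolate at f = 1/2 with slerp weights a = sin((1−f)δ)/sin δ ≈ 1.255, b = sin(fδ)/sin δ ≈ 1.255.
p = a·p₁ + b·p₂ ≈ (-0.216, 0.690, 0.691); φ = arcsin(p_z) ≈ 43.74°, λ = atan2(p_y, p_x) ≈ 107.37°.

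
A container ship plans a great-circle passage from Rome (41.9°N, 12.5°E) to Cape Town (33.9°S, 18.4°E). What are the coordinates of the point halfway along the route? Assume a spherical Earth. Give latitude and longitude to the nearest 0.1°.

Write both endpoints as unit vectors p₁, p₂ with components (cos φ cos λ, cos φ sin λ, sin φ).
The central angle between the endpoints is δ = arccos(p₁·p₂) ≈ 1.326 rad (76.0°).
Interpolate at f = 1/2 with slerp weights a = sin((1−f)δ)/sin δ ≈ 0.634, b = sin(fδ)/sin δ ≈ 0.634.
p = a·p₁ + b·p₂ ≈ (0.961, 0.268, 0.070); φ = arcsin(p_z) ≈ 4.01°, λ = atan2(p_y, p_x) ≈ 15.61°.

≈ 4.0°N, 15.6°E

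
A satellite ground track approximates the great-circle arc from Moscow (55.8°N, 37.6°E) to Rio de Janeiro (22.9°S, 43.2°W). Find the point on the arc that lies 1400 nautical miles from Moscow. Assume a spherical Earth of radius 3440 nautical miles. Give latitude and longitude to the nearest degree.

≈ 43°N, 7°E

Convert each endpoint to a unit vector on the sphere (x = cos φ cos λ, y = cos φ sin λ, z = sin φ).
The central angle between the endpoints is δ = arccos(p₁·p₂) ≈ 1.812 rad (103.8°). The total great-circle distance is δ·R ≈ 1.812 × 3440 ≈ 6234 nmi, so the target fraction is f = 1400/6234 ≈ 0.225.
Interpolate at f ≈ 0.225 with slerp weights a = sin((1−f)δ)/sin δ ≈ 1.016, b = sin(fδ)/sin δ ≈ 0.408.
p = a·p₁ + b·p₂ ≈ (0.726, 0.091, 0.681); φ = arcsin(p_z) ≈ 42.96°, λ = atan2(p_y, p_x) ≈ 7.17°.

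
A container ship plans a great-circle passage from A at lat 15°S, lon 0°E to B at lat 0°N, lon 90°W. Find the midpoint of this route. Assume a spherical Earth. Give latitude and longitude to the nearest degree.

Write both endpoints as unit vectors p₁, p₂ with components (cos φ cos λ, cos φ sin λ, sin φ).
The central angle between the endpoints is δ = arccos(p₁·p₂) ≈ 1.571 rad (90.0°).
Interpolate at f = 1/2 with slerp weights a = sin((1−f)δ)/sin δ ≈ 0.707, b = sin(fδ)/sin δ ≈ 0.707.
p = a·p₁ + b·p₂ ≈ (0.683, -0.707, -0.183); φ = arcsin(p_z) ≈ -10.55°, λ = atan2(p_y, p_x) ≈ -45.99°.

≈ lat 11°S, lon 46°W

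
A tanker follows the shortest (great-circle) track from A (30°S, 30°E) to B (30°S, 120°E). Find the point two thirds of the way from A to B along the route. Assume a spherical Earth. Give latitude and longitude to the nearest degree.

≈ (38°S, 91°E)

Write both endpoints as unit vectors p₁, p₂ with components (cos φ cos λ, cos φ sin λ, sin φ).
The central angle between the endpoints is δ = arccos(p₁·p₂) ≈ 1.318 rad (75.5°).
Interpolate at f = 2/3 with slerp weights a = sin((1−f)δ)/sin δ ≈ 0.439, b = sin(fδ)/sin δ ≈ 0.795.
p = a·p₁ + b·p₂ ≈ (-0.015, 0.787, -0.617); φ = arcsin(p_z) ≈ -38.12°, λ = atan2(p_y, p_x) ≈ 91.08°.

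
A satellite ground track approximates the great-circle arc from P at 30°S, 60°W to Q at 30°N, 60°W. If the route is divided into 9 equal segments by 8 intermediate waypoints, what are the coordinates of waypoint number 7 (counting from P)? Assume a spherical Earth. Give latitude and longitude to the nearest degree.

The haversine formula gives a central angle δ ≈ 1.047 rad (60.0°) between the endpoints.
Interpolate at f = 7/9 with slerp weights a = sin((1−f)δ)/sin δ ≈ 0.266, b = sin(fδ)/sin δ ≈ 0.840.
p = a·p₁ + b·p₂ ≈ (0.479, -0.830, 0.287); φ = arcsin(p_z) ≈ 16.67°, λ = atan2(p_y, p_x) ≈ -60.00°.

≈ 17°N, 60°W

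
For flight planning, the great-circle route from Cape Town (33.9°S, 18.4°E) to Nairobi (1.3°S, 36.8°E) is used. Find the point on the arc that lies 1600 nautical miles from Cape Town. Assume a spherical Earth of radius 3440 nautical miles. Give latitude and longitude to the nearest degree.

≈ 10°S, 32°E

From cos δ = sin φ₁ sin φ₂ + cos φ₁ cos φ₂ cos Δλ, the central angle is δ ≈ 0.643 rad (36.9°). The total great-circle distance is δ·R ≈ 0.643 × 3440 ≈ 2213 nmi, so the target fraction is f = 1600/2213 ≈ 0.723.
Interpolate at f ≈ 0.723 with slerp weights a = sin((1−f)δ)/sin δ ≈ 0.296, b = sin(fδ)/sin δ ≈ 0.748.
p = a·p₁ + b·p₂ ≈ (0.831, 0.525, -0.182); φ = arcsin(p_z) ≈ -10.48°, λ = atan2(p_y, p_x) ≈ 32.28°.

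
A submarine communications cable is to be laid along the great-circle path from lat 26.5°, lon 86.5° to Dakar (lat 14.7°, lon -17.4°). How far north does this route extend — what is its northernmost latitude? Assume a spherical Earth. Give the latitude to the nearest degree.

≈ 32°

The great circle lies in the plane with unit normal n̂ = (p₁ × p₂)/|p₁ × p₂|.
Here n̂_z ≈ -0.844; the vertex latitude is φ_max = arccos|n̂_z| ≈ 32.4°.
Check via Clairaut: cos φ_max = |cos φ₁| · sin C = cos(26.5°)·sin(70.6°) ≈ 0.844, again giving ≈ 32.4°.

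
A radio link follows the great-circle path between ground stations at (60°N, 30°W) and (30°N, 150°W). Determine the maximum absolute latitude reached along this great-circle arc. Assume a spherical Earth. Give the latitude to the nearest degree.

≈ 67°N

The great circle lies in the plane with unit normal n̂ = (p₁ × p₂)/|p₁ × p₂|.
Here n̂_z ≈ -0.384; the vertex latitude is φ_max = arccos|n̂_z| ≈ 67.4°.
Check via Clairaut: cos φ_max = |cos φ₁| · sin C = cos(60.0°)·sin(50.2°) ≈ 0.384, again giving ≈ 67.4°.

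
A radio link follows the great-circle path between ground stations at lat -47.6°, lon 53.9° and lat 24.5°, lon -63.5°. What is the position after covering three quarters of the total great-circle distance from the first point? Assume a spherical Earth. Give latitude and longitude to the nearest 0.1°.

From cos δ = sin φ₁ sin φ₂ + cos φ₁ cos φ₂ cos Δλ, the central angle is δ ≈ 2.200 rad (126.1°).
Interpolate at f = 3/4 with slerp weights a = sin((1−f)δ)/sin δ ≈ 0.647, b = sin(fδ)/sin δ ≈ 1.233.
p = a·p₁ + b·p₂ ≈ (0.758, -0.652, 0.034); φ = arcsin(p_z) ≈ 1.94°, λ = atan2(p_y, p_x) ≈ -40.71°.

≈ lat 1.9°, lon -40.7°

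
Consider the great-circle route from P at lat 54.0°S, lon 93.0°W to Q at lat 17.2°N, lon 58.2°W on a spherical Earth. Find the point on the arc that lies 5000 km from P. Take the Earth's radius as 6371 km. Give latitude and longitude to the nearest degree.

≈ lat 13°S, lon 69°W

Write both endpoints as unit vectors p₁, p₂ with components (cos φ cos λ, cos φ sin λ, sin φ).
The central angle between the endpoints is δ = arccos(p₁·p₂) ≈ 1.347 rad (77.2°). The total great-circle distance is δ·R ≈ 1.347 × 6371 ≈ 8582 km, so the target fraction is f = 5000/8582 ≈ 0.583.
Interpolate at f ≈ 0.583 with slerp weights a = sin((1−f)δ)/sin δ ≈ 0.547, b = sin(fδ)/sin δ ≈ 0.725.
p = a·p₁ + b·p₂ ≈ (0.348, -0.909, -0.228); φ = arcsin(p_z) ≈ -13.18°, λ = atan2(p_y, p_x) ≈ -69.06°.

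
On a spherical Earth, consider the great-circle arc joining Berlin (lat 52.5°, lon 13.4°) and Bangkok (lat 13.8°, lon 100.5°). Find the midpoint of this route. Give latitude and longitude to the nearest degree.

Convert each endpoint to a unit vector on the sphere (x = cos φ cos λ, y = cos φ sin λ, z = sin φ).
The central angle between the endpoints is δ = arccos(p₁·p₂) ≈ 1.350 rad (77.3°).
Interpolate at f = 1/2 with slerp weights a = sin((1−f)δ)/sin δ ≈ 0.640, b = sin(fδ)/sin δ ≈ 0.640.
p = a·p₁ + b·p₂ ≈ (0.266, 0.702, 0.661); φ = arcsin(p_z) ≈ 41.36°, λ = atan2(p_y, p_x) ≈ 69.25°.

≈ lat 41°, lon 69°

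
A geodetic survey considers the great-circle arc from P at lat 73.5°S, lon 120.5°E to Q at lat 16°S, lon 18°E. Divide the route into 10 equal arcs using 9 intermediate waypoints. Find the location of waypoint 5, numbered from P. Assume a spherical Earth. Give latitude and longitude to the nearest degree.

≈ lat 53°S, lon 35°E

The haversine formula gives a central angle δ ≈ 1.364 rad (78.2°) between the endpoints.
Interpolate at f = 5/10 with slerp weights a = sin((1−f)δ)/sin δ ≈ 0.644, b = sin(fδ)/sin δ ≈ 0.644.
p = a·p₁ + b·p₂ ≈ (0.496, 0.349, -0.795); φ = arcsin(p_z) ≈ -52.67°, λ = atan2(p_y, p_x) ≈ 35.13°.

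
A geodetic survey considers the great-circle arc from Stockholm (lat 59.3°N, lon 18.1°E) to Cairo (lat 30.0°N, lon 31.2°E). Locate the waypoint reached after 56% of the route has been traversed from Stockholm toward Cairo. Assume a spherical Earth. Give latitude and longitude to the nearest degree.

Write both endpoints as unit vectors p₁, p₂ with components (cos φ cos λ, cos φ sin λ, sin φ).
The central angle between the endpoints is δ = arccos(p₁·p₂) ≈ 0.534 rad (30.6°).
Interpolate at f = 0.56 with slerp weights a = sin((1−f)δ)/sin δ ≈ 0.457, b = sin(fδ)/sin δ ≈ 0.579.
p = a·p₁ + b·p₂ ≈ (0.651, 0.332, 0.683); φ = arcsin(p_z) ≈ 43.06°, λ = atan2(p_y, p_x) ≈ 27.05°.

≈ lat 43°N, lon 27°E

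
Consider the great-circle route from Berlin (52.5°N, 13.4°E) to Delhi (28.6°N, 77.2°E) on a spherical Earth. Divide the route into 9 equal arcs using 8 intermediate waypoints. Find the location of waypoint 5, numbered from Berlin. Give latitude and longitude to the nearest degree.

≈ 44°N, 55°E

From cos δ = sin φ₁ sin φ₂ + cos φ₁ cos φ₂ cos Δλ, the central angle is δ ≈ 0.907 rad (52.0°).
Interpolate at f = 5/9 with slerp weights a = sin((1−f)δ)/sin δ ≈ 0.498, b = sin(fδ)/sin δ ≈ 0.613.
p = a·p₁ + b·p₂ ≈ (0.414, 0.595, 0.689); φ = arcsin(p_z) ≈ 43.52°, λ = atan2(p_y, p_x) ≈ 55.16°.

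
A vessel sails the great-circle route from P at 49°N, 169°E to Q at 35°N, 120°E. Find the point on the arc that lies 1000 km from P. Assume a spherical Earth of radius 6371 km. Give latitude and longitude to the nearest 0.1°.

≈ 47.8°N, 155.6°E

Write both endpoints as unit vectors p₁, p₂ with components (cos φ cos λ, cos φ sin λ, sin φ).
The central angle between the endpoints is δ = arccos(p₁·p₂) ≈ 0.667 rad (38.2°). The total great-circle distance is δ·R ≈ 0.667 × 6371 ≈ 4252 km, so the target fraction is f = 1000/4252 ≈ 0.235.
Interpolate at f ≈ 0.235 with slerp weights a = sin((1−f)δ)/sin δ ≈ 0.789, b = sin(fδ)/sin δ ≈ 0.253.
p = a·p₁ + b·p₂ ≈ (-0.612, 0.278, 0.741); φ = arcsin(p_z) ≈ 47.78°, λ = atan2(p_y, p_x) ≈ 155.56°.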